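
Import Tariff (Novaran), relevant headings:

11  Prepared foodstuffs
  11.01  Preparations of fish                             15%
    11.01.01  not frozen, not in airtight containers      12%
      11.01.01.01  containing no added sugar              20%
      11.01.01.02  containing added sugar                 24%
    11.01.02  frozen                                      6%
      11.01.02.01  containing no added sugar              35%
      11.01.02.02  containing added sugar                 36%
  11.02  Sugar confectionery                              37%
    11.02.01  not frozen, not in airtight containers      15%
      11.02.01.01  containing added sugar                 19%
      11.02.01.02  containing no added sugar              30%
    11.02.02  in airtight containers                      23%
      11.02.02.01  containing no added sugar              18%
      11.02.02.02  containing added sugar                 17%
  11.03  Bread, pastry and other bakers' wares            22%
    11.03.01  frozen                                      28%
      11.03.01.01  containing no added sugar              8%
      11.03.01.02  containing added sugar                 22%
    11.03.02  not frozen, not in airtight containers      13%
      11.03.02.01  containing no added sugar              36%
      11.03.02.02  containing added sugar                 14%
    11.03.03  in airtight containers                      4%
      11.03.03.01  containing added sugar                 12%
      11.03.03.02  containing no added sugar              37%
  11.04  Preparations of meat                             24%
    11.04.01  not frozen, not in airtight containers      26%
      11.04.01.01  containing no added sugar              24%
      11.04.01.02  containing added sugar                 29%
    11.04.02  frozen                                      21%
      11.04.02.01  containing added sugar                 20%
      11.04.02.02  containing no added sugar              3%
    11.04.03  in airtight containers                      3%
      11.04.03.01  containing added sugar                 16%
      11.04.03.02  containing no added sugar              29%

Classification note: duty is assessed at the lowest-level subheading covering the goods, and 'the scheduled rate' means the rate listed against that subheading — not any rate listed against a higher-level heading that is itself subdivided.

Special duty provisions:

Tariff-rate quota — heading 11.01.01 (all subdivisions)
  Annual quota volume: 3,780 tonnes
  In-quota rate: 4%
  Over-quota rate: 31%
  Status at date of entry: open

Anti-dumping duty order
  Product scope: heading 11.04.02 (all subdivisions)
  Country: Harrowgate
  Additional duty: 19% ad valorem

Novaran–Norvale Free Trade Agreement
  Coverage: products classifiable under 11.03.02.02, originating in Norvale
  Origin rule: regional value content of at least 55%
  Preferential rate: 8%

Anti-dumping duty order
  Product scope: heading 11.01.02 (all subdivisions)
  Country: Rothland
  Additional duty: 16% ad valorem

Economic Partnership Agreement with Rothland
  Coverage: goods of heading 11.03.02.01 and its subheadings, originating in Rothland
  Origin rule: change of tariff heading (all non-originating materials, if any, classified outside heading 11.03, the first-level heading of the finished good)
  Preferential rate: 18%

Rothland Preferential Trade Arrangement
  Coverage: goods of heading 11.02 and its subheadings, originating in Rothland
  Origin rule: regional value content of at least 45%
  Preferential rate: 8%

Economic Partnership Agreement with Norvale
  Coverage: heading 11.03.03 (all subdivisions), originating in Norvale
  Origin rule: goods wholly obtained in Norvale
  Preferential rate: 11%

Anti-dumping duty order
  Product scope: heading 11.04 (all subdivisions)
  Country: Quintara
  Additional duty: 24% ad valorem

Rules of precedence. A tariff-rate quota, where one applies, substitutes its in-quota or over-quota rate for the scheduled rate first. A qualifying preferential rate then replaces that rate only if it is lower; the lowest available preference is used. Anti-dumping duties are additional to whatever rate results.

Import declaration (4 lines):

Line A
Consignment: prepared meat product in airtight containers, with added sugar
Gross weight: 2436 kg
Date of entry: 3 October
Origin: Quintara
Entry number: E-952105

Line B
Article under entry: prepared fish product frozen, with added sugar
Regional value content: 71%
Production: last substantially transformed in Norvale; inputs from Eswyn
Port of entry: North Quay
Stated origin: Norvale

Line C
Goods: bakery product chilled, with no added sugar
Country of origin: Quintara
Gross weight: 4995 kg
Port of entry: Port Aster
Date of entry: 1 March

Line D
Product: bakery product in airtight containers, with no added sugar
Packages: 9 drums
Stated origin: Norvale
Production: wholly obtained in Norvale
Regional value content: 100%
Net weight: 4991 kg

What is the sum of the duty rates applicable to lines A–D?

123%

Line A: prepared meat product → 11.04; in airtight containers → 11.04.03; with added sugar → 11.04.03.01. Scheduled 16%. anti-dumping (Quintara, 11.04): +24%; total 16% + 24% = 40%. → 40%.
Line B: prepared fish product → 11.01; frozen → 11.01.02; with added sugar → 11.01.02.02. Scheduled 36%. Norvale agreement on 11.03.02.02: 11.01.02.02 not covered; Norvale agreement on 11.03.03: 11.01.02.02 not covered. → 36%.
Line C: bakery product → 11.03; chilled → 11.03.02; with no added sugar → 11.03.02.01. Scheduled 36%. No special measure applies. → 36%.
Line D: bakery product → 11.03; in airtight containers → 11.03.03; with no added sugar → 11.03.03.02. Scheduled 37%. Norvale agreement on 11.03.02.02: 11.03.03.02 not covered; Norvale agreement on 11.03.03: wholly obtained → 11% available; preferential 11%. → 11%.
Sum: 40% + 36% + 36% + 11% = 123%.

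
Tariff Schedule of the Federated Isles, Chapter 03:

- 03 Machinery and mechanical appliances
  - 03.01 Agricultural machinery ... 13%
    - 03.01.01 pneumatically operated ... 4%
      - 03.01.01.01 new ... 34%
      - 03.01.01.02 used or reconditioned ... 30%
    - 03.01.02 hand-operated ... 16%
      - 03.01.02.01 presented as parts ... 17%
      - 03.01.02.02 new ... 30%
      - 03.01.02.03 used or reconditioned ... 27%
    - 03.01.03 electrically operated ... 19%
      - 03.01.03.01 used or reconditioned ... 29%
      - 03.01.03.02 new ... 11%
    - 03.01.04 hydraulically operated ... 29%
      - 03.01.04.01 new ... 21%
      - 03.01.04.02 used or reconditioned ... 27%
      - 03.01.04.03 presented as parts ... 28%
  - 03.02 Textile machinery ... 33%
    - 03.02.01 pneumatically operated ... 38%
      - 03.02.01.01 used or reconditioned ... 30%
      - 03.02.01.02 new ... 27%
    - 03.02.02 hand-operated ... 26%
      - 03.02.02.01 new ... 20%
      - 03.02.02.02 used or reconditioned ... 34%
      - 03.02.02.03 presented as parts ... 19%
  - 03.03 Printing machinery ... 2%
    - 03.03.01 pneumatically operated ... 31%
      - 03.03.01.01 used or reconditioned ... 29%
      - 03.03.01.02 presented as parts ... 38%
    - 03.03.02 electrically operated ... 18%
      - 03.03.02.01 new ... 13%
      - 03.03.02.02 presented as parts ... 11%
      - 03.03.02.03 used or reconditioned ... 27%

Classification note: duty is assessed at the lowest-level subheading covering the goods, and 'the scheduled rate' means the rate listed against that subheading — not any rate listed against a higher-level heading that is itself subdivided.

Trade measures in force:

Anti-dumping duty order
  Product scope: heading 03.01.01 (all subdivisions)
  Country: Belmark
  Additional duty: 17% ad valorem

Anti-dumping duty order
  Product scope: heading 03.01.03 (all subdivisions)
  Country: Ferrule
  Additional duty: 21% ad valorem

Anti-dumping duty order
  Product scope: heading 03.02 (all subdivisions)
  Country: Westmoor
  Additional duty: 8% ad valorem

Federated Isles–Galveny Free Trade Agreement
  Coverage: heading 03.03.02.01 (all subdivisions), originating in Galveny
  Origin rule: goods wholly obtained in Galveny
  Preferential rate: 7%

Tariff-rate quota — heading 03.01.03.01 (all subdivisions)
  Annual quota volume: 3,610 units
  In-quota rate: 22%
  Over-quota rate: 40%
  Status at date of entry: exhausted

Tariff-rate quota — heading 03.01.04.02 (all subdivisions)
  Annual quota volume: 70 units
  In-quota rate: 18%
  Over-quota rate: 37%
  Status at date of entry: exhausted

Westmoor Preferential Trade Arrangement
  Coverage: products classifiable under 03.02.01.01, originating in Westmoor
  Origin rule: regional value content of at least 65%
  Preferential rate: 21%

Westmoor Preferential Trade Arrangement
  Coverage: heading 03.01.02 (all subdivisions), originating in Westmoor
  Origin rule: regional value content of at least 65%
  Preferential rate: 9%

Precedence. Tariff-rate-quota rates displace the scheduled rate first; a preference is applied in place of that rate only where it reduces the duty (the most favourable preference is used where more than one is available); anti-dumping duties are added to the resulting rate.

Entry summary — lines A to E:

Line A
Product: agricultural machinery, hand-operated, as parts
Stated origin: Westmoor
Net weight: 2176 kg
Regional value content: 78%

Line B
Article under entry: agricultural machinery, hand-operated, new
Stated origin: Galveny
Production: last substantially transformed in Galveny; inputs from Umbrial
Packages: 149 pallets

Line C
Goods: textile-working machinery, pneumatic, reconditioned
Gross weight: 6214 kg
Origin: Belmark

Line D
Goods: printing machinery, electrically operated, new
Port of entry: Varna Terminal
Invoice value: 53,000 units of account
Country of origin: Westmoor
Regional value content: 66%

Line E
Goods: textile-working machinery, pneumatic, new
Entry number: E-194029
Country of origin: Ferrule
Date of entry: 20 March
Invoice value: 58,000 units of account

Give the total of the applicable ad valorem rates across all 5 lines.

109%

Line A: agricultural → 03.01; hand-operated → 03.01.02; as parts → 03.01.02.01. Scheduled 17%. Westmoor agreement on 03.02.01.01: 03.01.02.01 not covered; Westmoor agreement on 03.01.02: RVC ≥ 65% → 9% available; preferential 9%. → 9%.
Line B: agricultural → 03.01; hand-operated → 03.01.02; new → 03.01.02.02. Scheduled 30%. Galveny agreement on 03.03.02.01: 03.01.02.02 not covered. → 30%.
Line C: textile-working → 03.02; pneumatic → 03.02.01; reconditioned → 03.02.01.01. Scheduled 30%. No special measure applies. → 30%.
Line D: printing → 03.03; electrically operated → 03.03.02; new → 03.03.02.01. Scheduled 13%. Westmoor agreement on 03.02.01.01: 03.03.02.01 not covered; Westmoor agreement on 03.01.02: 03.03.02.01 not covered. → 13%.
Line E: textile-working → 03.02; pneumatic → 03.02.01; new → 03.02.01.02. Scheduled 27%. No special measure applies. → 27%.
Sum: 9% + 30% + 30% + 13% + 27% = 109%.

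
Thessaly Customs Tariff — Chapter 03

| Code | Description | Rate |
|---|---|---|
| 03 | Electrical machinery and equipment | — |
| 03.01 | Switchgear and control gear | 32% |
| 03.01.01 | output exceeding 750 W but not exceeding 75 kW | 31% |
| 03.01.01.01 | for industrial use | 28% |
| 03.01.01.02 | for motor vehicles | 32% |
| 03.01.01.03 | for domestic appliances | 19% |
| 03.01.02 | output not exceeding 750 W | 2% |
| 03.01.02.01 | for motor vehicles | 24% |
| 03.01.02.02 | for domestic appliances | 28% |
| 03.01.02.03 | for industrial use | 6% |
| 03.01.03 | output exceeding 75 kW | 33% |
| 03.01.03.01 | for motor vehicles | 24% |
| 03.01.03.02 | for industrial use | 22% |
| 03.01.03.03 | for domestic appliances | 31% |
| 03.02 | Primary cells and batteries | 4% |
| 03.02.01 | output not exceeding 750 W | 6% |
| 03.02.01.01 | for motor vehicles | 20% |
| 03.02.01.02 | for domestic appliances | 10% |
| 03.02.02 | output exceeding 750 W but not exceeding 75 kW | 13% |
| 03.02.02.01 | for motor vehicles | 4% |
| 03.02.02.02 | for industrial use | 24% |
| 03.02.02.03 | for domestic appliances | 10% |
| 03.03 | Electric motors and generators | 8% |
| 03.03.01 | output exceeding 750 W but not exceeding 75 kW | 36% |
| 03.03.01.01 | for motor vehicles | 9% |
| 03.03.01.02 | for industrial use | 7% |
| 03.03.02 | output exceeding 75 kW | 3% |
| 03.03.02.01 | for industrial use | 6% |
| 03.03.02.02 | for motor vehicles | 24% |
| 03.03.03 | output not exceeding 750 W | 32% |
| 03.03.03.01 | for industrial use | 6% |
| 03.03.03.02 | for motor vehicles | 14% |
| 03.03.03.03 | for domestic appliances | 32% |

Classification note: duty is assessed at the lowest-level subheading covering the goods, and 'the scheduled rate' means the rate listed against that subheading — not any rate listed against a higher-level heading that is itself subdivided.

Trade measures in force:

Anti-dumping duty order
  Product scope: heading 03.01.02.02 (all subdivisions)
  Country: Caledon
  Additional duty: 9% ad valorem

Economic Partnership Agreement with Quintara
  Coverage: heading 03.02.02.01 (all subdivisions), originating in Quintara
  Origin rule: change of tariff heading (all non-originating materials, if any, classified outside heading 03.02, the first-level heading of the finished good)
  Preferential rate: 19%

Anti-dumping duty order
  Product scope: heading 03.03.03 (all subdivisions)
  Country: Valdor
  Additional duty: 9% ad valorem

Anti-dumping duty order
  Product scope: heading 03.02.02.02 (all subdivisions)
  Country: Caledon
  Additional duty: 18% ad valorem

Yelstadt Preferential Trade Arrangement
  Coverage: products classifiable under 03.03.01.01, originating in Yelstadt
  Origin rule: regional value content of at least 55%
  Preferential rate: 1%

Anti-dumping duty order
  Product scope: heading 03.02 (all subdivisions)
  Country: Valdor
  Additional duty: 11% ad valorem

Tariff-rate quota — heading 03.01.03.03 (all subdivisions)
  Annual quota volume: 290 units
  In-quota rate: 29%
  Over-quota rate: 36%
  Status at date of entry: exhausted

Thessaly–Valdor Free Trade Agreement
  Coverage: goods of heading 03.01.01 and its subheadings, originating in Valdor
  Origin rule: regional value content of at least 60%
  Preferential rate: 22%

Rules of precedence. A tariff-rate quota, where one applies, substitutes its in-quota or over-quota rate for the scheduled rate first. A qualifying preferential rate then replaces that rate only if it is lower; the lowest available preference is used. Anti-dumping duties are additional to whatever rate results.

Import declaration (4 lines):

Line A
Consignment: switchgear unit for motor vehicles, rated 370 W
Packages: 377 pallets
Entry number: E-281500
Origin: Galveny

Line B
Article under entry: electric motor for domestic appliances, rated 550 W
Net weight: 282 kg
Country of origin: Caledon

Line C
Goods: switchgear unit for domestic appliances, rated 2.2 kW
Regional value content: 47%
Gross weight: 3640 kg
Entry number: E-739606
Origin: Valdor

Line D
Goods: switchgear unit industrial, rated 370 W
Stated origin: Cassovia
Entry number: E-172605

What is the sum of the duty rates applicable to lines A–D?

81%

Line A: switchgear unit → 03.01; rated 370 W → 03.01.02; for motor vehicles → 03.01.02.01. Scheduled 24%. No special measure applies. → 24%.
Line B: electric motor → 03.03; rated 550 W → 03.03.03; for domestic appliances → 03.03.03.03. Scheduled 32%. No special measure applies. → 32%.
Line C: switchgear unit → 03.01; rated 2.2 kW → 03.01.01; for domestic appliances → 03.01.01.03. Scheduled 19%. Valdor agreement on 03.01.01: RVC < 60%. → 19%.
Line D: switchgear unit → 03.01; rated 370 W → 03.01.02; industrial → 03.01.02.03. Scheduled 6%. No special measure applies. → 6%.
Sum: 24% + 32% + 19% + 6% = 81%.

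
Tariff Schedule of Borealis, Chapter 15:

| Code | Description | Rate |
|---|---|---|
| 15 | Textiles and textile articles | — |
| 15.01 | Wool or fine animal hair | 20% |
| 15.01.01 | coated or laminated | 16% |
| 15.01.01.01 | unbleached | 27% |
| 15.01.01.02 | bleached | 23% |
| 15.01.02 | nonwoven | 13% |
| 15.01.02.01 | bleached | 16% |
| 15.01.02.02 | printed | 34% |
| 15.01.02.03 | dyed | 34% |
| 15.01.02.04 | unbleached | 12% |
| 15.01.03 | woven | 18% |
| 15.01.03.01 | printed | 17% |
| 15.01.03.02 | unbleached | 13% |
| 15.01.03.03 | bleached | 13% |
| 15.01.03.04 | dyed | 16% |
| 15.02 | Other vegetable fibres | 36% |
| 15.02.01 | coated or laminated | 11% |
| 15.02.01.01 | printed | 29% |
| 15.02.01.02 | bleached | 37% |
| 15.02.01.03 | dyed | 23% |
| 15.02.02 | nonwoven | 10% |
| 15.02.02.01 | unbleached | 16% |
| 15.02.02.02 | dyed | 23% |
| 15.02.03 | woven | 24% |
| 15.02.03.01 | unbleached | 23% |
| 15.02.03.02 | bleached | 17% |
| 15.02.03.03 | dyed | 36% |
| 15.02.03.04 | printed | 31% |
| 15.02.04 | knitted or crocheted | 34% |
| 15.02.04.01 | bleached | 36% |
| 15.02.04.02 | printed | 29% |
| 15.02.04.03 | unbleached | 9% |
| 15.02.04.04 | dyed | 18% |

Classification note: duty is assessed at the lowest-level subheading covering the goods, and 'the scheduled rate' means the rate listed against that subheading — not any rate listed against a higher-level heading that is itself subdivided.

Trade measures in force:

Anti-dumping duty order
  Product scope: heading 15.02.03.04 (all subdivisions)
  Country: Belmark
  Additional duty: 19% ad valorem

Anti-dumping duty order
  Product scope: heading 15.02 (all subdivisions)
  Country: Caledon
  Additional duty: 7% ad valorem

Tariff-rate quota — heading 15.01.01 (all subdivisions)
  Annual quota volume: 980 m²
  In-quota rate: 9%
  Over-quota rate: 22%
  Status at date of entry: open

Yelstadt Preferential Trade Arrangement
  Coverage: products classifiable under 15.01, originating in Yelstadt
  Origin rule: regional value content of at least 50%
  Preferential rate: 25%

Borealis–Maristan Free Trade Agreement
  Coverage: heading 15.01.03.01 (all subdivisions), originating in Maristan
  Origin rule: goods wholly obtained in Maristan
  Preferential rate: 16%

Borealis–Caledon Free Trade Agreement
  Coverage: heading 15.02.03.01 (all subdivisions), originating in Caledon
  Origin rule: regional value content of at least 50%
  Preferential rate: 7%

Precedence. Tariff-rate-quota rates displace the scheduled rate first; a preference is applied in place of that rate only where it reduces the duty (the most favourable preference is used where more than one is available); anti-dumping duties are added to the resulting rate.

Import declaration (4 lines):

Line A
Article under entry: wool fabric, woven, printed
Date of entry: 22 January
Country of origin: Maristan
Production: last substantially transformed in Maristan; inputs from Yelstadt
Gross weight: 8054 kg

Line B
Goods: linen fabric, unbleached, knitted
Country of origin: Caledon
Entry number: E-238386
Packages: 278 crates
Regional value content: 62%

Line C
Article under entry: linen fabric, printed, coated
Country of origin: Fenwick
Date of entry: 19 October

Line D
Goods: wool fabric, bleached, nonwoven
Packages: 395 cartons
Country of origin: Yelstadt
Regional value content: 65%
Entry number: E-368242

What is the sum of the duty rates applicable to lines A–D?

78%

Line A: wool → 15.01; woven → 15.01.03; printed → 15.01.03.01. Scheduled 17%. Maristan agreement on 15.01.03.01: not wholly obtained. → 17%.
Line B: linen → 15.02; knitted → 15.02.04; unbleached → 15.02.04.03. Scheduled 9%. Caledon agreement on 15.02.03.01: 15.02.04.03 not covered; anti-dumping (Caledon, 15.02): +7%; total 9% + 7% = 16%. → 16%.
Line C: linen → 15.02; coated → 15.02.01; printed → 15.02.01.01. Scheduled 29%. No special measure applies. → 29%.
Line D: wool → 15.01; nonwoven → 15.01.02; bleached → 15.01.02.01. Scheduled 16%. Yelstadt agreement on 15.01: RVC ≥ 50% → 25% available; preference 25% not lower than 16% → no reduction. → 16%.
Sum: 17% + 16% + 29% + 16% = 78%.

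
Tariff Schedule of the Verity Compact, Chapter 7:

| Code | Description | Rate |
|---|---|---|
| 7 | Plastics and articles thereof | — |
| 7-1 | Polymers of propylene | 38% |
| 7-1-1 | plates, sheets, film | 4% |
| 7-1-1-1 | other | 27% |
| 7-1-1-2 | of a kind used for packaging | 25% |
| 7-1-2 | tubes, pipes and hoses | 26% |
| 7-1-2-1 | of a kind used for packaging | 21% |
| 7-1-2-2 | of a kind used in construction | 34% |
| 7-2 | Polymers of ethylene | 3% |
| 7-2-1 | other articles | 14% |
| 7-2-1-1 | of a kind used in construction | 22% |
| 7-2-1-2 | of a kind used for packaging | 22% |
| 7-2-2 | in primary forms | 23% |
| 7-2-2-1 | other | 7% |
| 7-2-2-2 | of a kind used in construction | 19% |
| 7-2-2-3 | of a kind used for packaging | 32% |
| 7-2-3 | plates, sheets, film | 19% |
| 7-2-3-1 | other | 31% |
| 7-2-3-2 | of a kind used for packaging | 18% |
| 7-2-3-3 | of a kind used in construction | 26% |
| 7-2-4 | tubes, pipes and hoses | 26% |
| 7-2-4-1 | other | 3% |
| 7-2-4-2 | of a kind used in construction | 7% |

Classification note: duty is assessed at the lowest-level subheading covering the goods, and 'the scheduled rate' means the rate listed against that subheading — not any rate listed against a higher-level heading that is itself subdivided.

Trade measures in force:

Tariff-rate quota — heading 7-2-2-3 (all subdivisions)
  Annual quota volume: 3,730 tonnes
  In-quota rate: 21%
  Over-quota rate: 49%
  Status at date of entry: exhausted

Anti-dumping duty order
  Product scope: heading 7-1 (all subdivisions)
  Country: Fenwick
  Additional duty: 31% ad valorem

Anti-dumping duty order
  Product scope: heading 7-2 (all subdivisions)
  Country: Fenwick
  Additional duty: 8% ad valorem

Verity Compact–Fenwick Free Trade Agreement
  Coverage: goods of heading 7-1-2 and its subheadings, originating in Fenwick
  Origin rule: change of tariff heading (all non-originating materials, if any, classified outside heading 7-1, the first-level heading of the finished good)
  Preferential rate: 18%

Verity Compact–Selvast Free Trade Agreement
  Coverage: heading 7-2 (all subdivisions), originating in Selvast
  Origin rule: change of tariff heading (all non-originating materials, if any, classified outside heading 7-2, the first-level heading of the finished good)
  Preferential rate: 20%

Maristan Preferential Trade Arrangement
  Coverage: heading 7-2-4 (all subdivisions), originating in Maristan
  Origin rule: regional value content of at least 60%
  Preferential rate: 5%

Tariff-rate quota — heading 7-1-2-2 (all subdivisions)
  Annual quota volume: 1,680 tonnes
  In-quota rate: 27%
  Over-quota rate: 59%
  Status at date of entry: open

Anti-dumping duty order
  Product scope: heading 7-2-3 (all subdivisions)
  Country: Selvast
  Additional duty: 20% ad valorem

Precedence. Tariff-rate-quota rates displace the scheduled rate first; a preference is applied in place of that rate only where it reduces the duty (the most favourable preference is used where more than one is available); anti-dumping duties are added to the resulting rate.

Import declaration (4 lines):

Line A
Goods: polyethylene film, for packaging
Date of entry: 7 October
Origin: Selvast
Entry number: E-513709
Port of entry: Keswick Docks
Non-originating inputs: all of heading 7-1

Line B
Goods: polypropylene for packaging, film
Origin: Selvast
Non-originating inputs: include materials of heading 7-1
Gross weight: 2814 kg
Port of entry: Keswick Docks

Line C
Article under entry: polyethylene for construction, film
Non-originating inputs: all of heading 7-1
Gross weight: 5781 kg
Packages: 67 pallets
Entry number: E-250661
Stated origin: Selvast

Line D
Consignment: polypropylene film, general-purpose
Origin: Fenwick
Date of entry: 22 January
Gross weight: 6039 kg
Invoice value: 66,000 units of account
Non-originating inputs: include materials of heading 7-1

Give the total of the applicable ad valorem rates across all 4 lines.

Line A: polyethylene → 7-2; film → 7-2-3; for packaging → 7-2-3-2. Scheduled 18%. Selvast agreement on 7-2: CTH met → 20% available; preference 20% not lower than 18% → no reduction; anti-dumping (Selvast, 7-2-3): +20%; total 18% + 20% = 38%. → 38%.
Line B: polypropylene → 7-1; film → 7-1-1; for packaging → 7-1-1-2. Scheduled 25%. Selvast agreement on 7-2: 7-1-1-2 not covered. → 25%.
Line C: polyethylene → 7-2; film → 7-2-3; for construction → 7-2-3-3. Scheduled 26%. Selvast agreement on 7-2: CTH met → 20% available; preferential 20%; anti-dumping (Selvast, 7-2-3): +20%; total 20% + 20% = 40%. → 40%.
Line D: polypropylene → 7-1; film → 7-1-1; general-purpose → 7-1-1-1. Scheduled 27%. Fenwick agreement on 7-1-2: 7-1-1-1 not covered; anti-dumping (Fenwick, 7-1): +31%; total 27% + 31% = 58%. → 58%.
Sum: 38% + 25% + 40% + 58% = 161%.

161%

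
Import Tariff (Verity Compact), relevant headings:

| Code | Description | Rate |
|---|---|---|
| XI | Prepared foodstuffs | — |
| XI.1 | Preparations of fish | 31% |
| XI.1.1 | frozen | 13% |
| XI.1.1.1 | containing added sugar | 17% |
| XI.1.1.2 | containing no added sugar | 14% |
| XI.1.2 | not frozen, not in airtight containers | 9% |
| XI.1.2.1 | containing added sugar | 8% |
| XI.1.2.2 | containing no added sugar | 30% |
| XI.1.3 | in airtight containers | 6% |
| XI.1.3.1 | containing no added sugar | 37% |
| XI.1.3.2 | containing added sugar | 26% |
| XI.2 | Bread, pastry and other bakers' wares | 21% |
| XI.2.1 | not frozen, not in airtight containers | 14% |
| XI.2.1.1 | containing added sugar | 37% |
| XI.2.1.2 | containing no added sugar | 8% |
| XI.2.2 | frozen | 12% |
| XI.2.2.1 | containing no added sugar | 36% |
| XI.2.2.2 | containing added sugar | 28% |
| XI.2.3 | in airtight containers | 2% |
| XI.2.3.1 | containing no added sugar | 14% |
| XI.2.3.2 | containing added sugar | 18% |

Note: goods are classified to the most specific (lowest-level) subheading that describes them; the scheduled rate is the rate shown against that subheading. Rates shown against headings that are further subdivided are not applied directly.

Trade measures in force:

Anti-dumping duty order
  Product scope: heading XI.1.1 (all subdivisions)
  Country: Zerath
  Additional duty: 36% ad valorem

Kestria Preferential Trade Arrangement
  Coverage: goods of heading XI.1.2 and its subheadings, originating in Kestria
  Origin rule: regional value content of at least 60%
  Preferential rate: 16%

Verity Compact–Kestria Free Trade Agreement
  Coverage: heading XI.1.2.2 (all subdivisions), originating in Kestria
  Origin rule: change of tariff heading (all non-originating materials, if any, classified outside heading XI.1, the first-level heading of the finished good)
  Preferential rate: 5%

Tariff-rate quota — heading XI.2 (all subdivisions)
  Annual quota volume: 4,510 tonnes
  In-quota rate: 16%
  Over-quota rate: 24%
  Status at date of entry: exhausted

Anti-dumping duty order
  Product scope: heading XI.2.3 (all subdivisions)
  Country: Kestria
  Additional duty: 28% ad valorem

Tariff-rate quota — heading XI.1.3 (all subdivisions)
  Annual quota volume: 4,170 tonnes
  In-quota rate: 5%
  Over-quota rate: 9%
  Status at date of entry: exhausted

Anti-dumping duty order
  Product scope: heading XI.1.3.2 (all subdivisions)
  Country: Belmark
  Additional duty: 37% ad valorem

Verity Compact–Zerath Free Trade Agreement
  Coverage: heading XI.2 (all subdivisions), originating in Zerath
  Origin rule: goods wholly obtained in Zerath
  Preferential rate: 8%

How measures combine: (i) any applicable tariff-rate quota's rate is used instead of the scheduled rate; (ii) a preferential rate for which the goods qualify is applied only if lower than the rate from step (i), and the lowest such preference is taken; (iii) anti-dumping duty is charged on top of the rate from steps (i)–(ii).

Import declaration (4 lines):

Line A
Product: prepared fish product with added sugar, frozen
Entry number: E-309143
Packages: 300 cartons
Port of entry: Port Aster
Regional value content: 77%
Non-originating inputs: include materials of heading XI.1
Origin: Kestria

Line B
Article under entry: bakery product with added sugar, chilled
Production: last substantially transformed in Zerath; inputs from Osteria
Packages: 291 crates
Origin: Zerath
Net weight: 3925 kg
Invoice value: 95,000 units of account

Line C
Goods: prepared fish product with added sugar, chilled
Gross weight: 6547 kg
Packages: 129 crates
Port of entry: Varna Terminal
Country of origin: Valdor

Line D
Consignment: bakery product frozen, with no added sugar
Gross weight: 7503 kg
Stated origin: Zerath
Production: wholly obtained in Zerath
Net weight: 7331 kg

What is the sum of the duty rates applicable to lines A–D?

Line A: prepared fish product → XI.1; frozen → XI.1.1; with added sugar → XI.1.1.1. Scheduled 17%. Kestria agreement on XI.1.2: XI.1.1.1 not covered; Kestria agreement on XI.1.2.2: XI.1.1.1 not covered. → 17%.
Line B: bakery product → XI.2; chilled → XI.2.1; with added sugar → XI.2.1.1. Scheduled 37%. quota on XI.2 exhausted → over-quota 24%; Zerath agreement on XI.2: not wholly obtained. → 24%.
Line C: prepared fish product → XI.1; chilled → XI.1.2; with added sugar → XI.1.2.1. Scheduled 8%. No special measure applies. → 8%.
Line D: bakery product → XI.2; frozen → XI.2.2; with no added sugar → XI.2.2.1. Scheduled 36%. quota on XI.2 exhausted → over-quota 24%; Zerath agreement on XI.2: wholly obtained → 8% available; preferential 8%. → 8%.
Sum: 17% + 24% + 8% + 8% = 57%.

57%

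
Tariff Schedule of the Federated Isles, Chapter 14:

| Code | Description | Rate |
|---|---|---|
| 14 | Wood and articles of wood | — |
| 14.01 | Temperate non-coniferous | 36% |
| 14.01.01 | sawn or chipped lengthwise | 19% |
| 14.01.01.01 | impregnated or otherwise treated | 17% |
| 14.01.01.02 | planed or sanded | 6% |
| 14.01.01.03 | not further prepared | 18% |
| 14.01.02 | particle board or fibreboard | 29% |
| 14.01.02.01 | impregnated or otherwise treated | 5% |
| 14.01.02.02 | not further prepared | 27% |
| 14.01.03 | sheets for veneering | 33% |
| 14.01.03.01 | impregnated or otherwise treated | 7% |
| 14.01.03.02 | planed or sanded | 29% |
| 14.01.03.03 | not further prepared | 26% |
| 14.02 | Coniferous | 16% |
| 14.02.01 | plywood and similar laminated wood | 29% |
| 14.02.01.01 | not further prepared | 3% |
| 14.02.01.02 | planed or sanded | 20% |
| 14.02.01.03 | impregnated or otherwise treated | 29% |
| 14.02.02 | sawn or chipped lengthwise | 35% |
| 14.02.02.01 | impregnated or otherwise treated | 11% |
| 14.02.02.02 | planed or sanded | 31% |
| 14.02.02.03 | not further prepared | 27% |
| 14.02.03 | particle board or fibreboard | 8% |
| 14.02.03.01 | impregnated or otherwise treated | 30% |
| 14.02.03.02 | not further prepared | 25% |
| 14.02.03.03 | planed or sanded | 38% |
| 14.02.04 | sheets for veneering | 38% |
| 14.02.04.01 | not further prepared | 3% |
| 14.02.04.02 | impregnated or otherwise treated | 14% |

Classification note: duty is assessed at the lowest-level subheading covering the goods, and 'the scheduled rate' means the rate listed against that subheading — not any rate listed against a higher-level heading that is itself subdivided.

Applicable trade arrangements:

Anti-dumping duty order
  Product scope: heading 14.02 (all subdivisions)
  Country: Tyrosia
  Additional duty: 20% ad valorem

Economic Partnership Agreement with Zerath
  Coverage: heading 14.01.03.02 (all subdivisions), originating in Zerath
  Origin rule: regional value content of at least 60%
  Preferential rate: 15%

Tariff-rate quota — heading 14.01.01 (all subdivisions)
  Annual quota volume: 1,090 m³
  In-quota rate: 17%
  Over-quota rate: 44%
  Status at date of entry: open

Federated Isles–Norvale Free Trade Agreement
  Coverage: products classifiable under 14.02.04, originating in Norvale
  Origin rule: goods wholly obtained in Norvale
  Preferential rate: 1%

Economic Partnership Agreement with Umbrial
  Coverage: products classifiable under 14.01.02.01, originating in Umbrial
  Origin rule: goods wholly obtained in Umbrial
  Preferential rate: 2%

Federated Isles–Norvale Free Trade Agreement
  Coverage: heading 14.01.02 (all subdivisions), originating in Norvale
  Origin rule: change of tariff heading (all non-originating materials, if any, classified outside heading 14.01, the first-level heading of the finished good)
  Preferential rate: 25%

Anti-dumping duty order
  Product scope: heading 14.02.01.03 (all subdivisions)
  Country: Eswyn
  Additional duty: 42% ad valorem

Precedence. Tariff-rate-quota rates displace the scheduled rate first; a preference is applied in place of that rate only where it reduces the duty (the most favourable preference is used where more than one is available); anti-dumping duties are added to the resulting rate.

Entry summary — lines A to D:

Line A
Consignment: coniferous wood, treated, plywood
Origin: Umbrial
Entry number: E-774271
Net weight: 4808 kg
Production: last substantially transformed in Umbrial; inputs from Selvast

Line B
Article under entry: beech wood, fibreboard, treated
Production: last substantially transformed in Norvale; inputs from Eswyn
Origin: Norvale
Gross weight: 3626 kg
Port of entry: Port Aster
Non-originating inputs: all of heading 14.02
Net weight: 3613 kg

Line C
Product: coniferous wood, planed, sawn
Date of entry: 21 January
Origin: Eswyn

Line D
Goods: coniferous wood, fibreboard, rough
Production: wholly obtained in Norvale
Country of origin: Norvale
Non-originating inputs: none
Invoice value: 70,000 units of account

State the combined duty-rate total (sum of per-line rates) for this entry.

Line A: coniferous → 14.02; plywood → 14.02.01; treated → 14.02.01.03. Scheduled 29%. Umbrial agreement on 14.01.02.01: 14.02.01.03 not covered. → 29%.
Line B: beech → 14.01; fibreboard → 14.01.02; treated → 14.01.02.01. Scheduled 5%. Norvale agreement on 14.02.04: 14.01.02.01 not covered; Norvale agreement on 14.01.02: CTH met → 25% available; preference 25% not lower than 5% → no reduction. → 5%.
Line C: coniferous → 14.02; sawn → 14.02.02; planed → 14.02.02.02. Scheduled 31%. No special measure applies. → 31%.
Line D: coniferous → 14.02; fibreboard → 14.02.03; rough → 14.02.03.02. Scheduled 25%. Norvale agreement on 14.02.04: 14.02.03.02 not covered; Norvale agreement on 14.01.02: 14.02.03.02 not covered. → 25%.
Sum: 29% + 5% + 31% + 25% = 90%.

90%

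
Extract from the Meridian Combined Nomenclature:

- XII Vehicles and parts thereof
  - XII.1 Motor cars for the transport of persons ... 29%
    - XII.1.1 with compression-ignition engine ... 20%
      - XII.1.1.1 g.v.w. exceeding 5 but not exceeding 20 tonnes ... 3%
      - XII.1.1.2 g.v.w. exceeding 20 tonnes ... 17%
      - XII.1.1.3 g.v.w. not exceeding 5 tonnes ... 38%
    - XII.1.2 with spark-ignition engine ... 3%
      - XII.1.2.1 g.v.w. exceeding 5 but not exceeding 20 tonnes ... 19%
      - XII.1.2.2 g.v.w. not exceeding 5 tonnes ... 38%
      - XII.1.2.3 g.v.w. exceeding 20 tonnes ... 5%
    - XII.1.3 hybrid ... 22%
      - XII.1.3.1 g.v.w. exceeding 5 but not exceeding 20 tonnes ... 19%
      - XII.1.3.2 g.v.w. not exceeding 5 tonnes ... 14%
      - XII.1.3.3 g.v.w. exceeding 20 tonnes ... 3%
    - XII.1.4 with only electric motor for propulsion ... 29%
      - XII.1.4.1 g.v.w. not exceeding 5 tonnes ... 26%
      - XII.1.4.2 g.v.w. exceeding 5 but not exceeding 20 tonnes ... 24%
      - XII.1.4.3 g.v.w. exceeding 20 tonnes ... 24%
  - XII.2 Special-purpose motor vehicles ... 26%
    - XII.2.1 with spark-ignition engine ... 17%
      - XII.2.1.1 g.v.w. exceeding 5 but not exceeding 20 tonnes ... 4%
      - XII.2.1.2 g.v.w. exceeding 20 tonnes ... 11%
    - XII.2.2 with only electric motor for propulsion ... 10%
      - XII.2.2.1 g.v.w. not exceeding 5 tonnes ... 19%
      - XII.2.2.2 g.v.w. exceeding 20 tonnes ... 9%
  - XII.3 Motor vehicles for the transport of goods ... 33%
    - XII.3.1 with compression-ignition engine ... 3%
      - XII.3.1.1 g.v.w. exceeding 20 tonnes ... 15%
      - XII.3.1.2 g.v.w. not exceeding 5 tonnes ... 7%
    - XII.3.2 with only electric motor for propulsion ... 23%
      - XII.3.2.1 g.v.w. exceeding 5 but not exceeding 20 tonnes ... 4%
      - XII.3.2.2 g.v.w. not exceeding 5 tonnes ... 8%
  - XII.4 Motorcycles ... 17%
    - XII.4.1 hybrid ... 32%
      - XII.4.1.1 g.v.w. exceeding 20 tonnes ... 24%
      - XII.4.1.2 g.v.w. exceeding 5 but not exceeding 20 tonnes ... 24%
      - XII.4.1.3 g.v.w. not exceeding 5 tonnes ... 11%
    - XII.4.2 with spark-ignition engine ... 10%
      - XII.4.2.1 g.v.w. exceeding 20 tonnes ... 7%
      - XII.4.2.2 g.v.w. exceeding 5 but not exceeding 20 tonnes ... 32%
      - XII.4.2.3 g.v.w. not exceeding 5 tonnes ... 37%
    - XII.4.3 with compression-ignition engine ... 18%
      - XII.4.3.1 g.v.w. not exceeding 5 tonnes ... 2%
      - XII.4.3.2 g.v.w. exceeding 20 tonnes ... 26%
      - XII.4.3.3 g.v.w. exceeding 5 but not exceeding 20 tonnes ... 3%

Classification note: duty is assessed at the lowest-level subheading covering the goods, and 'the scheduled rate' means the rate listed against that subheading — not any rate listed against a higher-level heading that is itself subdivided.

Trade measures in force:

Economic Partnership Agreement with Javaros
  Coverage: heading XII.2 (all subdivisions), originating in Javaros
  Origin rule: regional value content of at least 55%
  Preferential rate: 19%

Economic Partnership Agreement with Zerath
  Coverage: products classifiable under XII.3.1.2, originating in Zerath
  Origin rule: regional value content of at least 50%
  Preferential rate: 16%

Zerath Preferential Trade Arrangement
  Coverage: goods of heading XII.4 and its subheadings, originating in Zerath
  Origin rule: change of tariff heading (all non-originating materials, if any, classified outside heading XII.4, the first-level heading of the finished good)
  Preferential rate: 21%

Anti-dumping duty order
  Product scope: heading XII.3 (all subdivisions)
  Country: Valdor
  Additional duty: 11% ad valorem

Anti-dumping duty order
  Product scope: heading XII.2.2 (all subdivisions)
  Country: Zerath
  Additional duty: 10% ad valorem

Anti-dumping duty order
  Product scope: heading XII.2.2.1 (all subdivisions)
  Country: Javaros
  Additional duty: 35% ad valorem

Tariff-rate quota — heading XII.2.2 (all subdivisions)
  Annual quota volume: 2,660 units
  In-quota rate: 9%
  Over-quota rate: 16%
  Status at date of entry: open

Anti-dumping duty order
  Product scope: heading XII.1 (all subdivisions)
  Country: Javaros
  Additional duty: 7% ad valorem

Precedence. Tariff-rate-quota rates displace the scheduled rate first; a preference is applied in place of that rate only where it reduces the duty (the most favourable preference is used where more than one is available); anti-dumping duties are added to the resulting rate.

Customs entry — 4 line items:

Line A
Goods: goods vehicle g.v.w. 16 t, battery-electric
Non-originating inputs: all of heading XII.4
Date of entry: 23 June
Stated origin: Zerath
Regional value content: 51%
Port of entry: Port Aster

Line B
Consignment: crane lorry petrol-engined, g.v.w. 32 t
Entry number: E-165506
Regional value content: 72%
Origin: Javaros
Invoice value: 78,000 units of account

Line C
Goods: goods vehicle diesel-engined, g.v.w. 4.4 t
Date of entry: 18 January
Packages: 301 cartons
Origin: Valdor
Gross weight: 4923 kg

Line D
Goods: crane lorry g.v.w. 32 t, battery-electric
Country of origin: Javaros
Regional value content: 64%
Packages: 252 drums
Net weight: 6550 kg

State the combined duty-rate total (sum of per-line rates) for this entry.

42%

Line A: goods vehicle → XII.3; battery-electric → XII.3.2; g.v.w. 16 t → XII.3.2.1. Scheduled 4%. Zerath agreement on XII.3.1.2: XII.3.2.1 not covered; Zerath agreement on XII.4: XII.3.2.1 not covered. → 4%.
Line B: crane lorry → XII.2; petrol-engined → XII.2.1; g.v.w. 32 t → XII.2.1.2. Scheduled 11%. Javaros agreement on XII.2: RVC ≥ 55% → 19% available; preference 19% not lower than 11% → no reduction. → 11%.
Line C: goods vehicle → XII.3; diesel-engined → XII.3.1; g.v.w. 4.4 t → XII.3.1.2. Scheduled 7%. anti-dumping (Valdor, XII.3): +11%; total 7% + 11% = 18%. → 18%.
Line D: crane lorry → XII.2; battery-electric → XII.2.2; g.v.w. 32 t → XII.2.2.2. Scheduled 9%. quota on XII.2.2 open → in-quota 9%; Javaros agreement on XII.2: RVC ≥ 55% → 19% available; preference 19% not lower than 9% → no reduction. → 9%.
Sum: 4% + 11% + 18% + 9% = 42%.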